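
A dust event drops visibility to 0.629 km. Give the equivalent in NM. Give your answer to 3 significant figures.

1 km = 0.539957 nmi, so 0.629 × 0.539957 = 0.340 nmi.

0.340 nmi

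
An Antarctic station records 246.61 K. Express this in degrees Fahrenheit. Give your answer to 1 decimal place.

First to °C: -26.54 °C.
Then to °F: -15.8 °F.

-15.8 °F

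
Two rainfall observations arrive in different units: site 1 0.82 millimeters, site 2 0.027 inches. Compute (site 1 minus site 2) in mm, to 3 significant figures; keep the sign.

site 2: 0.027 in = 0.68580 mm.
Difference: 0.82000 − 0.68580 = 0.134 mm.

0.134 mm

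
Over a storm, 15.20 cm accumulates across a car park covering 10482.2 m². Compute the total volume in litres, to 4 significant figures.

1593000 litres

Depth: 15.20 cm × 10 = 152 mm.
1 mm over 1 m² is 1 L, so volume = 152 × 10482.2 = 1593294.4 L ≈ 1593000 L.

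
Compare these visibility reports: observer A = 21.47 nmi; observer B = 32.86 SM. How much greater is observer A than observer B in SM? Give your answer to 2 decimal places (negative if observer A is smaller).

-8.15 SM

observer A: 21.47 nmi = 24.7072 SM.
Difference: 24.7072 − 32.8600 = -8.15 SM.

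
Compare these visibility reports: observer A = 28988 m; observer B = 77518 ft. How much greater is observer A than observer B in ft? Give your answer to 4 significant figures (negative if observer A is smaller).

observer A: 28988 m = 95104.99 ft.
Difference: 95104.99 − 77518.00 = 17590 ft.

17590 ft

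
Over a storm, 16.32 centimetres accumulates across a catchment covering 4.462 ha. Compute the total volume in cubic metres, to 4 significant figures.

Depth: 16.32 cm × 10 = 163.2 mm.
Area: 4.462 ha = 44620 m².
1 mm over 1 m² is 1 L, so volume = 163.2 × 44620 = 7281984 L = 7282 m³.

7282 cubic metres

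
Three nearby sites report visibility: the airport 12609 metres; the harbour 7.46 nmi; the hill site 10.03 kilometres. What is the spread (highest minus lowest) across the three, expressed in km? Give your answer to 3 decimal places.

the airport: 12609 m = 12.60900 km.
the harbour: 7.46 nmi = 13.81592 km.
Spread: 13.81592 − 10.03000 = 3.786 km.

3.786 km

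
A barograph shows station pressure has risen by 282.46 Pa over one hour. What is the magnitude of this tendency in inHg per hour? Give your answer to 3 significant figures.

0.0834 inHg per hour

282.46 Pa / 1 h × 0.0002953 inHg/Pa = 0.0834 inHg/h.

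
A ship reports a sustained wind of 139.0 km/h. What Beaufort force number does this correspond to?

Beaufort force 12

139.0 km/h = 38.6 m/s, which is Beaufort 12 (hurricane force, ≥32.7 m/s).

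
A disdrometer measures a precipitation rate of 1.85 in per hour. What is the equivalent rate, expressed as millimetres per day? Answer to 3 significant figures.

1130 mm/day

1.85 in/hour × 25.4 mm/in × 24 hour/day = 1130 mm/day.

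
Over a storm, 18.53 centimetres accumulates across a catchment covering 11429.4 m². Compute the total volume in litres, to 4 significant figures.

Depth: 18.53 cm × 10 = 185.3 mm.
1 mm over 1 m² is 1 L, so volume = 185.3 × 11429.4 = 2117867.8 L ≈ 2118000 L.

2118000 litres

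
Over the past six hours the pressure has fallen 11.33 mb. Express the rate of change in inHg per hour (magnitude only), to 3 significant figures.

11.33 mb / 6 h × 0.02953 inHg/mb = 0.0558 inHg/h.

0.0558 inHg per hour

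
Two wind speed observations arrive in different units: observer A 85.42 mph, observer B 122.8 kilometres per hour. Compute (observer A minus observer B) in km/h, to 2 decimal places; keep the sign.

observer A: 85.42 mph = 137.4702 km/h.
Difference: 137.4702 − 122.8000 = 14.67 km/h.

14.67 km/h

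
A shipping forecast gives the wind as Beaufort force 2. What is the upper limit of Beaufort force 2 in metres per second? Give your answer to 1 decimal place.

3.3 m/s

Beaufort 2 (light breeze) spans 1.6–3.3 m/s.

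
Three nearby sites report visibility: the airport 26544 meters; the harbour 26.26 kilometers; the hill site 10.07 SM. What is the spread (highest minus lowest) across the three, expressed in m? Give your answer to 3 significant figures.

10300 m

the harbour: 26.26 km = 26260.00 m.
the hill site: 10.07 SM = 16206.09 m.
Spread: 26544.00 − 16206.09 = 10300 m.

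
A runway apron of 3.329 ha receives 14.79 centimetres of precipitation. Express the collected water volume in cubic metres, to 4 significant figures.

Depth: 14.79 cm × 10 = 147.9 mm.
Area: 3.329 ha = 33290 m².
1 mm over 1 m² is 1 L, so volume = 147.9 × 33290 = 4923591 L = 4924 m³.

4924 cubic metres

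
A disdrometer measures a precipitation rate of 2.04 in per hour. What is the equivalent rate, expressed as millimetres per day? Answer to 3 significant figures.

2.04 in/hour × 25.4 mm/in × 24 hour/day = 1240 mm/day.

1240 mm/day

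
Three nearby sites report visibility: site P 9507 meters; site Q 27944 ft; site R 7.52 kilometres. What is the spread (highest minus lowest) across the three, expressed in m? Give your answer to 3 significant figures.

site Q: 27944 ft = 8517.33 m.
site R: 7.52 km = 7520.00 m.
Spread: 9507.00 − 7520.00 = 1990 m.

1990 m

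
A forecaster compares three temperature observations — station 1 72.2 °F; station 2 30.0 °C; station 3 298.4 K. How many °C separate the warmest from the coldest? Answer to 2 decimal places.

7.67 °C

station 1: 72.2 °F = 22.333 °C.
station 3: 298.4 K = 25.250 °C.
Spread: 30.000 − 22.333 = 7.667 °C.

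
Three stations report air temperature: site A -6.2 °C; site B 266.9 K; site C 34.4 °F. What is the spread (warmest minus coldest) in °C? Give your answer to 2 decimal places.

site B: 266.9 K = -6.250 °C.
site C: 34.4 °F = 1.333 °C.
Spread: 1.333 − (-6.250) = 7.583 °C.

7.58 °C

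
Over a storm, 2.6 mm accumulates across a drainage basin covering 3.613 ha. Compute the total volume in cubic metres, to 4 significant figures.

93.94 cubic metres

Area: 3.613 ha = 36130 m².
1 mm over 1 m² is 1 L, so volume = 2.6 × 36130 = 93938 L = 93.94 m³.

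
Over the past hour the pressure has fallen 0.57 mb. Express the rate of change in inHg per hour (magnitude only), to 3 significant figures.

0.57 mb / 1 h × 0.02953 inHg/mb = 0.0168 inHg/h.

0.0168 inHg per hour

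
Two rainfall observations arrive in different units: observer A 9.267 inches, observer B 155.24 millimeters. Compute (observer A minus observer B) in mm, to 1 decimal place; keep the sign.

80.1 mm

observer A: 9.267 in = 235.382 mm.
Difference: 235.382 − 155.240 = 80.1 mm.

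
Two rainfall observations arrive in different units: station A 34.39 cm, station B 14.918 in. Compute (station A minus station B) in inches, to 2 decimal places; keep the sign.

station A: 34.39 cm = 13.5394 in.
Difference: 13.5394 − 14.9180 = -1.38 in.

-1.38 in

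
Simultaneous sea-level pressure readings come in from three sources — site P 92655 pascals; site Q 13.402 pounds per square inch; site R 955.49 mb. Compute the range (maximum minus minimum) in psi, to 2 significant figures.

site P: 92655 Pa = 13.4385 psi.
site R: 955.49 mb = 13.8582 psi.
Spread: 13.8582 − 13.4020 = 0.46 psi.

0.46 psi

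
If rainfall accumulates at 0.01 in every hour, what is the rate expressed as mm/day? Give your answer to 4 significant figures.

0.01 in/hour × 25.4 mm/in × 24 hour/day = 6.096 mm/day.

6.096 mm/day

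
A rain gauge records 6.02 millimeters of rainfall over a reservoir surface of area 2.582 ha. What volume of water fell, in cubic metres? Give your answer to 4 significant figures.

Area: 2.582 ha = 25820 m².
1 mm over 1 m² is 1 L, so volume = 6.02 × 25820 = 155436.4 L = 155.4 m³.

155.4 cubic metres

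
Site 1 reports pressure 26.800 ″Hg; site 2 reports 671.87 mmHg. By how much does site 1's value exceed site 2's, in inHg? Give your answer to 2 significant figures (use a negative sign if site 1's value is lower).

site 2: 671.87 mmHg = 26.4516 inHg.
Difference: 26.8000 − 26.4516 = 0.35 inHg.

0.35 inHg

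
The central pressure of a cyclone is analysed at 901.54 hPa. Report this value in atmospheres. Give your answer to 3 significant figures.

0.890 atm

1 hPa = 0.000986923 atm, so 901.54 × 0.000986923 = 0.890 atm.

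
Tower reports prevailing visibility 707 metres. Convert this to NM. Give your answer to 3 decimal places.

1 m = 0.000539957 nmi, so 707 × 0.000539957 = 0.382 nmi.

0.382 nmi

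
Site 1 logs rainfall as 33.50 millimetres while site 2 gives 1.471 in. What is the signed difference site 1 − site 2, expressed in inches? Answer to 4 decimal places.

-0.1521 in

site 1: 33.50 mm = 1.318898 in.
Difference: 1.318898 − 1.471000 = -0.1521 in.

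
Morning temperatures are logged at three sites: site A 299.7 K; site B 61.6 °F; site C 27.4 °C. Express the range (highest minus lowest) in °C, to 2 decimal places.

site A: 299.7 K = 26.550 °C.
site B: 61.6 °F = 16.444 °C.
Spread: 27.400 − 16.444 = 10.956 °C.

10.96 °C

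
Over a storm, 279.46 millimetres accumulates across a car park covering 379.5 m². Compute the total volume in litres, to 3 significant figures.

1 mm over 1 m² is 1 L, so volume = 279.46 × 379.5 = 106055.07 L ≈ 106000 L.

106000 litres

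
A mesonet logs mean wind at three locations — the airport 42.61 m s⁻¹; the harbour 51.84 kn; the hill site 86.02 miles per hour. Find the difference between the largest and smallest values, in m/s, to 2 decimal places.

the harbour: 51.84 kt = 26.6688 m/s.
the hill site: 86.02 mph = 38.4544 m/s.
Spread: 42.6100 − 26.6688 = 15.94 m/s.

15.94 m/s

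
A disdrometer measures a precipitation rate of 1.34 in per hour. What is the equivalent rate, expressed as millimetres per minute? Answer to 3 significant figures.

0.567 mm/minute

1.34 in/hour × 25.4 mm/in × 0.0166667 hour/minute = 0.567 mm/minute.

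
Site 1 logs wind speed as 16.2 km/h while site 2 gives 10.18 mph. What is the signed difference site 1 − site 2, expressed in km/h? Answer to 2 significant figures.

-0.18 km/h

site 2: 10.18 mph = 16.3831 km/h.
Difference: 16.2000 − 16.3831 = -0.18 km/h.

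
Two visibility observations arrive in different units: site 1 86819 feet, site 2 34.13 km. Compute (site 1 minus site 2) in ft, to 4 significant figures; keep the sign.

-25160 ft

site 2: 34.13 km = 111975.07 ft.
Difference: 86819.00 − 111975.07 = -25160 ft.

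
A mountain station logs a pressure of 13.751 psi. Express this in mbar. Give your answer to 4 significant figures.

1 psi = 68.9476 mb, so 13.751 × 68.9476 = 948.1 mb.

948.1 mb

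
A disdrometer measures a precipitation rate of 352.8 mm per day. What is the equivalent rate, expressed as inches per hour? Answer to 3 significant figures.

0.579 in/hour

352.8 mm/day × 0.0393701 in/mm × 0.0416667 day/hour = 0.579 in/hour.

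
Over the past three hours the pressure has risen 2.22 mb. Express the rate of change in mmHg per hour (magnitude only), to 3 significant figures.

2.22 mb / 3 h × 0.750062 mmHg/mb = 0.555 mmHg/h.

0.555 mmHg per hour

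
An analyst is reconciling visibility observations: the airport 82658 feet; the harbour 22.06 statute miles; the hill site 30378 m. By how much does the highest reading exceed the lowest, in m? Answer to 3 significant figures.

the airport: 82658 ft = 25194.16 m.
the harbour: 22.06 SM = 35502.13 m.
Spread: 35502.13 − 25194.16 = 10300 m.

10300 m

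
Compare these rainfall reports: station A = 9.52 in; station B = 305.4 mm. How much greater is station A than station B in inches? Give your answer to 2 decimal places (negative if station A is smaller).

-2.50 in

station B: 305.4 mm = 12.0236 in.
Difference: 9.5200 − 12.0236 = -2.50 in.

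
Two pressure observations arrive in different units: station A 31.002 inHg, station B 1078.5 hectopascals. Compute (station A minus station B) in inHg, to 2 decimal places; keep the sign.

station B: 1078.5 hPa = 31.8481 inHg.
Difference: 31.0020 − 31.8481 = -0.85 inHg.

-0.85 inHg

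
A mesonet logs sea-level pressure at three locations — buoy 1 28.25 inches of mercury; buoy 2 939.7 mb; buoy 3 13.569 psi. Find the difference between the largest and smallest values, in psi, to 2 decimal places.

0.31 psi

buoy 1: 28.25 inHg = 13.8751 psi.
buoy 2: 939.7 mb = 13.6292 psi.
Spread: 13.8751 − 13.5690 = 0.31 psi.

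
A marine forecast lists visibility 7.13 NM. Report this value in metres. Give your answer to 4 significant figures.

13200 m

1 nmi = 1852 m, so 7.13 × 1852 = 13200 m.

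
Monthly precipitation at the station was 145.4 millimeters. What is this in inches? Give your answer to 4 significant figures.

1 mm = 0.0393701 in, so 145.4 × 0.0393701 = 5.724 in.

5.724 in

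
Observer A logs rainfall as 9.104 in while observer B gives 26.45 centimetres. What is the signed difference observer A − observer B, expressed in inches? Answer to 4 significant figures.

observer B: 26.45 cm = 10.41339 in.
Difference: 9.10400 − 10.41339 = -1.309 in.

-1.309 in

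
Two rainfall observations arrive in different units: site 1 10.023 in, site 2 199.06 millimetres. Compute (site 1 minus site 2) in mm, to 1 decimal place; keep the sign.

55.5 mm

site 1: 10.023 in = 254.584 mm.
Difference: 254.584 − 199.060 = 55.5 mm.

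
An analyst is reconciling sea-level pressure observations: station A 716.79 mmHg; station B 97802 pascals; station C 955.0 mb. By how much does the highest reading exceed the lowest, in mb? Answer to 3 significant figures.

23.0 mb

station A: 716.79 mmHg = 955.642 mb.
station B: 97802 Pa = 978.020 mb.
Spread: 978.020 − 955.000 = 23.0 mb.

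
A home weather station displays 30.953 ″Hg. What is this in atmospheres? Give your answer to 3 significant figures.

1.03 atm

1 inHg = 0.0334211 atm, so 30.953 × 0.0334211 = 1.03 atm.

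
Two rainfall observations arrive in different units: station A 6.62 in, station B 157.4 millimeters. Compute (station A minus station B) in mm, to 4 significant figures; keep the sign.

10.75 mm

station A: 6.62 in = 168.1480 mm.
Difference: 168.1480 − 157.4000 = 10.75 mm.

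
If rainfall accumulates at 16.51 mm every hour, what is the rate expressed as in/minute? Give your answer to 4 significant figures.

0.01083 in/minute

16.51 mm/hour × 0.0393701 in/mm × 0.0166667 hour/minute = 0.01083 in/minute.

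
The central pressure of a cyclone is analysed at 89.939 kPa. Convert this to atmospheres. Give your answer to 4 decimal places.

1 kPa = 0.00986923 atm, so 89.939 × 0.00986923 = 0.8876 atm.

0.8876 atm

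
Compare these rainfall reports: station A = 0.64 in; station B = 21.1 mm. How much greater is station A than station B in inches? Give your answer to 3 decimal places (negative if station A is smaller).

-0.191 in

station B: 21.1 mm = 0.83071 in.
Difference: 0.64000 − 0.83071 = -0.191 in.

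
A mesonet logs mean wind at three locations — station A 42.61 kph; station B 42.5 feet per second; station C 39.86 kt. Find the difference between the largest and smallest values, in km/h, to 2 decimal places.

station B: 42.5 ft/s = 46.6344 km/h.
station C: 39.86 kt = 73.8207 km/h.
Spread: 73.8207 − 42.6100 = 31.21 km/h.

31.21 km/h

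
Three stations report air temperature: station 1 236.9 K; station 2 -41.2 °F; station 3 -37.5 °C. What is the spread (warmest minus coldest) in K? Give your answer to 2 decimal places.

station 1: 236.9 K = -36.250 °C.
station 2: -41.2 °F = -40.667 °C.
Spread: (-36.250) − (-40.667) = 4.417 °C.

4.42 K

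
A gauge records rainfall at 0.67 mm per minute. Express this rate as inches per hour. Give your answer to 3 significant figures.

1.58 in/hour

0.67 mm/minute × 0.0393701 in/mm × 60 minute/hour = 1.58 in/hour.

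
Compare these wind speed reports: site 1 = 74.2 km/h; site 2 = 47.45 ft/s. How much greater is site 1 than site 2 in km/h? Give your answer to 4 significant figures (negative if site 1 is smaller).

site 2: 47.45 ft/s = 52.0659 km/h.
Difference: 74.2000 − 52.0659 = 22.13 km/h.

22.13 km/h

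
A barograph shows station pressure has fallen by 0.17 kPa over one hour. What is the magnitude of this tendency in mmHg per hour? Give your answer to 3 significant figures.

1.28 mmHg per hour

0.17 kPa / 1 h × 7.50062 mmHg/kPa = 1.28 mmHg/h.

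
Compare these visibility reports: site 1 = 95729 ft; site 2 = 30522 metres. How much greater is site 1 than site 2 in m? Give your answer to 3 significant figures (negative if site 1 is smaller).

-1340 m

site 1: 95729 ft = 29178.20 m.
Difference: 29178.20 − 30522.00 = -1340 m.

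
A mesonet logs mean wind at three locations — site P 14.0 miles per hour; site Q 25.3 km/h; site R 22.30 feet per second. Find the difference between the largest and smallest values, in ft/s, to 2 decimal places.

site P: 14.0 mph = 20.5333 ft/s.
site Q: 25.3 km/h = 23.0570 ft/s.
Spread: 23.0570 − 20.5333 = 2.52 ft/s.

2.52 ft/s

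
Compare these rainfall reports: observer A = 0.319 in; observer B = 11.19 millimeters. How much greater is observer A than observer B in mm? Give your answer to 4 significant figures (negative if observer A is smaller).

-3.087 mm

observer A: 0.319 in = 8.10260 mm.
Difference: 8.10260 − 11.19000 = -3.087 mm.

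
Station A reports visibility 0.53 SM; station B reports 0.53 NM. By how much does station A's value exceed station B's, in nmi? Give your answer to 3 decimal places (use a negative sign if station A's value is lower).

-0.069 nmi

station A: 0.53 SM = 0.46056 nmi.
Difference: 0.46056 − 0.53000 = -0.069 nmi.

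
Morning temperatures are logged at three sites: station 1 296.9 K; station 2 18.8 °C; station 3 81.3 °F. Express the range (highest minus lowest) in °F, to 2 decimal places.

15.46 °F

station 1: 296.9 K = 23.750 °C.
station 3: 81.3 °F = 27.389 °C.
Spread: 27.389 − 18.800 = 8.589 °C = 15.46 °F.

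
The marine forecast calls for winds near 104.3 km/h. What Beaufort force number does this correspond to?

104.3 km/h = 29.0 m/s, which is Beaufort 11 (violent storm, 28.5–32.6 m/s).

Beaufort force 11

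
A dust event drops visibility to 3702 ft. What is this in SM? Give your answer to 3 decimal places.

1 ft = 0.000189394 SM, so 3702 × 0.000189394 = 0.701 SM.

0.701 SM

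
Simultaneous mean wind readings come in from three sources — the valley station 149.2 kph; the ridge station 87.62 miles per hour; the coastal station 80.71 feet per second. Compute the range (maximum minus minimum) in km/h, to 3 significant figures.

60.6 km/h

the ridge station: 87.62 mph = 141.011 km/h.
the coastal station: 80.71 ft/s = 88.561 km/h.
Spread: 149.200 − 88.561 = 60.6 km/h.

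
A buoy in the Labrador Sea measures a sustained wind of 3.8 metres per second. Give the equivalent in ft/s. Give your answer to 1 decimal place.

12.5 ft/s

1 m/s = 3.28084 ft/s, so 3.8 × 3.28084 = 12.5 ft/s.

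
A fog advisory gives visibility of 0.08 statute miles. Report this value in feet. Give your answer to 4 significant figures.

1 SM = 5280 ft, so 0.08 × 5280 = 422.4 ft.

422.4 ft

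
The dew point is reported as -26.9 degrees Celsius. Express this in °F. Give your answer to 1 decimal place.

°F = °C × 9/5 + 32 = -26.9 × 1.8 + 32 = -16.4 °F.

-16.4 °F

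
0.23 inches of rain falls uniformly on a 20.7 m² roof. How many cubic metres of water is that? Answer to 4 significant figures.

0.1209 cubic metres

Depth: 0.23 in × 25.4 = 5.842 mm.
1 mm over 1 m² is 1 L, so volume = 5.842 × 20.7 = 120.9294 L = 0.1209 m³.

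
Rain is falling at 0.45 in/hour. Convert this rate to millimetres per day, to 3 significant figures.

0.45 in/hour × 25.4 mm/in × 24 hour/day = 274 mm/day.

274 mm/day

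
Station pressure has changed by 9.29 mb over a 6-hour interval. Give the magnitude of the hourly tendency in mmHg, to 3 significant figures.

9.29 mb / 6 h × 0.750062 mmHg/mb = 1.16 mmHg/h.

1.16 mmHg per hour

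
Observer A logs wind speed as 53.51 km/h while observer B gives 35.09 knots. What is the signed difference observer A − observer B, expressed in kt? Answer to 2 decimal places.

observer A: 53.51 km/h = 28.8931 kt.
Difference: 28.8931 − 35.0900 = -6.20 kt.

-6.20 kt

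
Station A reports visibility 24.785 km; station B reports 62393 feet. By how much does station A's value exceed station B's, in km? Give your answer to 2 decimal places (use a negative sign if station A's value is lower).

station B: 62393 ft = 19.0174 km.
Difference: 24.7850 − 19.0174 = 5.77 km.

5.77 km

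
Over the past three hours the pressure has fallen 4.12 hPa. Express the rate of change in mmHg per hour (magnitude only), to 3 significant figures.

4.12 hPa / 3 h × 0.750062 mmHg/hPa = 1.03 mmHg/h.

1.03 mmHg per hour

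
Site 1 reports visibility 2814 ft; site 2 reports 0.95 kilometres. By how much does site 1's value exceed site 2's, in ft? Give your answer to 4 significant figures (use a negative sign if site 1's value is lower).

-302.8 ft

site 2: 0.95 km = 3116.798 ft.
Difference: 2814.000 − 3116.798 = -302.8 ft.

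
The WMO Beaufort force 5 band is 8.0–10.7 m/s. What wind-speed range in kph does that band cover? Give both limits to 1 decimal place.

28.8 to 38.5 km/h

8.0–10.7 m/s × 3.6 = 28.8–38.5 km/h.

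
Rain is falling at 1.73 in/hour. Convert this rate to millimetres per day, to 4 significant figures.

1055 mm/day

1.73 in/hour × 25.4 mm/in × 24 hour/day = 1055 mm/day.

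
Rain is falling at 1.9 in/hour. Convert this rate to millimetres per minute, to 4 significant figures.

1.9 in/hour × 25.4 mm/in × 0.0166667 hour/minute = 0.8043 mm/minute.

0.8043 mm/minute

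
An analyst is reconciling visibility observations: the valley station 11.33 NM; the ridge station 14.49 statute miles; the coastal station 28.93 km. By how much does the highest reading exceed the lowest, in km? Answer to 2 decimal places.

the valley station: 11.33 nmi = 20.9832 km.
the ridge station: 14.49 SM = 23.3194 km.
Spread: 28.9300 − 20.9832 = 7.95 km.

7.95 km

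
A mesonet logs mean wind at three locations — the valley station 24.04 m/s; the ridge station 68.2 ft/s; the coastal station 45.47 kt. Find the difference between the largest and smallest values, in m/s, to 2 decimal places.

the ridge station: 68.2 ft/s = 20.7874 m/s.
the coastal station: 45.47 kt = 23.3918 m/s.
Spread: 24.0400 − 20.7874 = 3.25 m/s.

3.25 m/s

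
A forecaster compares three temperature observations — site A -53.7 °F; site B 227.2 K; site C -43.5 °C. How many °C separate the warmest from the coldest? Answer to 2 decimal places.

4.11 °C

site A: -53.7 °F = -47.611 °C.
site B: 227.2 K = -45.950 °C.
Spread: (-43.500) − (-47.611) = 4.111 °C.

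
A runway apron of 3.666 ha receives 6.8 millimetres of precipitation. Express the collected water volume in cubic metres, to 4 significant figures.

Area: 3.666 ha = 36660 m².
1 mm over 1 m² is 1 L, so volume = 6.8 × 36660 = 249288 L = 249.3 m³.

249.3 cubic metres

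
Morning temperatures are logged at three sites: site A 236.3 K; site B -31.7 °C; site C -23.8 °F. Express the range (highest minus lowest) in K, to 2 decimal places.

5.85 K

site A: 236.3 K = -36.850 °C.
site C: -23.8 °F = -31.000 °C.
Spread: (-31.000) − (-36.850) = 5.850 °C.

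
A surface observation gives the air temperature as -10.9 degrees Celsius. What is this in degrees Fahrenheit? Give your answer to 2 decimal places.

°F = °C × 9/5 + 32 = -10.9 × 1.8 + 32 = 12.38 °F.

12.38 °F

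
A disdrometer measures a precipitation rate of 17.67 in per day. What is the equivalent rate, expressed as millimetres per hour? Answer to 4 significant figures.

18.70 mm/hour

17.67 in/day × 25.4 mm/in × 0.0416667 day/hour = 18.70 mm/hour.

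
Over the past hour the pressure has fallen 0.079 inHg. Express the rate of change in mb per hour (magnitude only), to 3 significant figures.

2.68 mb per hour

0.079 inHg / 1 h × 33.8639 mb/inHg = 2.68 mb/h.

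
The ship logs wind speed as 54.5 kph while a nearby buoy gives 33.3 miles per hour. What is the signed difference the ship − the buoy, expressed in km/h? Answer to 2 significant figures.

the buoy: 33.3 mph = 53.5912 km/h.
Difference: 54.5000 − 53.5912 = 0.91 km/h.

0.91 km/h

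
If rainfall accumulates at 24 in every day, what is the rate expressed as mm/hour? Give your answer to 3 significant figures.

24 in/day × 25.4 mm/in × 0.0416667 day/hour = 25.4 mm/hour.

25.4 mm/hour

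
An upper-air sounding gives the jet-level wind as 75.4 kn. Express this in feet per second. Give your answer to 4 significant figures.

1 kt = 1.68781 ft/s, so 75.4 × 1.68781 = 127.3 ft/s.

127.3 ft/s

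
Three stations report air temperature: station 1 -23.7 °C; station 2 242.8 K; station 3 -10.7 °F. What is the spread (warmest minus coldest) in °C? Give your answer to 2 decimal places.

6.65 °C

station 2: 242.8 K = -30.350 °C.
station 3: -10.7 °F = -23.722 °C.
Spread: (-23.700) − (-30.350) = 6.650 °C.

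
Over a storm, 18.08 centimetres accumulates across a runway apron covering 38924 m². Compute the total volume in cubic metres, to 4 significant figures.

Depth: 18.08 cm × 10 = 180.8 mm.
1 mm over 1 m² is 1 L, so volume = 180.8 × 38924 = 7037459.2 L = 7037 m³.

7037 cubic metres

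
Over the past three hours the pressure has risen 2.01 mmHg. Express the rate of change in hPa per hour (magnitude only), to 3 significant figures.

0.893 hPa per hour

2.01 mmHg / 3 h × 1.33322 hPa/mmHg = 0.893 hPa/h.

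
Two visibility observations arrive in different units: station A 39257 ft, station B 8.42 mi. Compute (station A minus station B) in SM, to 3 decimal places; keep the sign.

station A: 39257 ft = 7.43504 SM.
Difference: 7.43504 − 8.42000 = -0.985 SM.

-0.985 SM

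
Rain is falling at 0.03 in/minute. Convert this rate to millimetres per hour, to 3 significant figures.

45.7 mm/hour

0.03 in/minute × 25.4 mm/in × 60 minute/hour = 45.7 mm/hour.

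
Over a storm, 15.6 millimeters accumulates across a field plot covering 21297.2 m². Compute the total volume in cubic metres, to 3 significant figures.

1 mm over 1 m² is 1 L, so volume = 15.6 × 21297.2 = 332236.32 L = 332 m³.

332 cubic metres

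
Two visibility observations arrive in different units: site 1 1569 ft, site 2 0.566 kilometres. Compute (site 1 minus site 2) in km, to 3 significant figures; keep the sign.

-0.0878 km

site 1: 1569 ft = 0.478231 km.
Difference: 0.478231 − 0.566000 = -0.0878 km.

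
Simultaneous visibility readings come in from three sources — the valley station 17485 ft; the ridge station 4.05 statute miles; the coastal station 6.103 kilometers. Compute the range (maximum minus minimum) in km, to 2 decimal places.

1.19 km

the valley station: 17485 ft = 5.3294 km.
the ridge station: 4.05 SM = 6.5178 km.
Spread: 6.5178 − 5.3294 = 1.19 km.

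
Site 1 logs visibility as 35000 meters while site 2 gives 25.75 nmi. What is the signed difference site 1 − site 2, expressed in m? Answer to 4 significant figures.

-12690 m

site 2: 25.75 nmi = 47689.00 m.
Difference: 35000.00 − 47689.00 = -12690 m.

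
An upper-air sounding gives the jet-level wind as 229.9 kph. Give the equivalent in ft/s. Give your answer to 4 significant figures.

1 km/h = 0.911344 ft/s, so 229.9 × 0.911344 = 209.5 ft/s.

209.5 ft/s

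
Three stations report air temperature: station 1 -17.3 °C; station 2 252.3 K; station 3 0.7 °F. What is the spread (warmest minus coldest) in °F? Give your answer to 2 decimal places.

6.39 °F

station 2: 252.3 K = -20.850 °C.
station 3: 0.7 °F = -17.389 °C.
Spread: (-17.300) − (-20.850) = 3.550 °C = 6.39 °F.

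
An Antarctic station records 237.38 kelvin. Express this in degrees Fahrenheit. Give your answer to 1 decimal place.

-32.4 °F

First to °C: -35.77 °C.
Then to °F: -32.4 °F.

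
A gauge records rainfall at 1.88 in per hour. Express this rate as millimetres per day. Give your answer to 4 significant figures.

1146 mm/day

1.88 in/hour × 25.4 mm/in × 24 hour/day = 1146 mm/day.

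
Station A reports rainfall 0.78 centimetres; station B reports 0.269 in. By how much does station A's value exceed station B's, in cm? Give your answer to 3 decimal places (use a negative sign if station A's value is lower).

0.097 cm

station B: 0.269 in = 0.68326 cm.
Difference: 0.78000 − 0.68326 = 0.097 cm.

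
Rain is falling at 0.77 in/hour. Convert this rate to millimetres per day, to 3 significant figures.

0.77 in/hour × 25.4 mm/in × 24 hour/day = 469 mm/day.

469 mm/day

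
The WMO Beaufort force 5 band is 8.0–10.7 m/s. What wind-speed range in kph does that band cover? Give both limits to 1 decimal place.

8.0–10.7 m/s × 3.6 = 28.8–38.5 km/h.

28.8 to 38.5 km/h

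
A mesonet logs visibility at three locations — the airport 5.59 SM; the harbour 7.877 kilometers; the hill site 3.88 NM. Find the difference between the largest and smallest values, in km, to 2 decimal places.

the airport: 5.59 SM = 8.9962 km.
the hill site: 3.88 nmi = 7.1858 km.
Spread: 8.9962 − 7.1858 = 1.81 km.

1.81 km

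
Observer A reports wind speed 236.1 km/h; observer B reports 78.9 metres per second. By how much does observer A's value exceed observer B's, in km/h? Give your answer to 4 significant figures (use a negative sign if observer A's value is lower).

observer B: 78.9 m/s = 284.0400 km/h.
Difference: 236.1000 − 284.0400 = -47.94 km/h.

-47.94 km/h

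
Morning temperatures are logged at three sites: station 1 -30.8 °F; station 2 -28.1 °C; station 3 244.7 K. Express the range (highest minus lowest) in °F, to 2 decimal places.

12.22 °F

station 1: -30.8 °F = -34.889 °C.
station 3: 244.7 K = -28.450 °C.
Spread: (-28.100) − (-34.889) = 6.789 °C = 12.22 °F.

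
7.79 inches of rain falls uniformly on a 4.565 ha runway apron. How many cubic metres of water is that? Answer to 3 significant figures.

9030 cubic metres

Depth: 7.79 in × 25.4 = 197.866 mm.
Area: 4.565 ha = 45650 m².
1 mm over 1 m² is 1 L, so volume = 197.866 × 45650 = 9032582.9 L = 9030 m³.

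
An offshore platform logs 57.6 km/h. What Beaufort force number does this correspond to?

Beaufort force 7

57.6 km/h = 16.0 m/s, which is Beaufort 7 (near gale, 13.9–17.1 m/s).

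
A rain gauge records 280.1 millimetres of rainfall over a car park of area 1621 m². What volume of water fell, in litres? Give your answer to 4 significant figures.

1 mm over 1 m² is 1 L, so volume = 280.1 × 1621 = 454042.1 L ≈ 454000 L.

454000 litres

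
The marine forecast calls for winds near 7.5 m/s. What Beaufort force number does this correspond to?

Beaufort force 4

7.5 m/s lies in the Beaufort 4 band (moderate breeze, 5.5–7.9 m/s).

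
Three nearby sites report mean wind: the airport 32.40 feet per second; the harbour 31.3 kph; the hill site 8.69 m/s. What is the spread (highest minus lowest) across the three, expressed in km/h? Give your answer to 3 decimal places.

the airport: 32.40 ft/s = 35.55187 km/h.
the hill site: 8.69 m/s = 31.28400 km/h.
Spread: 35.55187 − 31.28400 = 4.268 km/h.

4.268 km/h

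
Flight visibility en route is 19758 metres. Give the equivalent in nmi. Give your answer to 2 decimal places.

10.67 nmi

1 m = 0.000539957 nmi, so 19758 × 0.000539957 = 10.67 nmi.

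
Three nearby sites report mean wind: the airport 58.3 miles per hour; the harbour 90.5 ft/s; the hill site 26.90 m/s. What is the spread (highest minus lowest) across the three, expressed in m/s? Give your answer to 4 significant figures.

1.522 m/s

the airport: 58.3 mph = 26.06243 m/s.
the harbour: 90.5 ft/s = 27.58440 m/s.
Spread: 27.58440 − 26.06243 = 1.522 m/s.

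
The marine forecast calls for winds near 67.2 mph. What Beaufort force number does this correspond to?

67.2 mph = 30.0 m/s, which is Beaufort 11 (violent storm, 28.5–32.6 m/s).

Beaufort force 11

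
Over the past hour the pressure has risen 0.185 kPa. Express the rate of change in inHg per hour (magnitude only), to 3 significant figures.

0.0546 inHg per hour

0.185 kPa / 1 h × 0.2953 inHg/kPa = 0.0546 inHg/h.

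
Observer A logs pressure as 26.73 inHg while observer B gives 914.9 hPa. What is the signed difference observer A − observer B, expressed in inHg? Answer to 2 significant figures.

observer B: 914.9 hPa = 27.0170 inHg.
Difference: 26.7300 − 27.0170 = -0.29 inHg.

-0.29 inHg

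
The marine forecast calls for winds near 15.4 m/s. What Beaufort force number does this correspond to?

15.4 m/s lies in the Beaufort 7 band (near gale, 13.9–17.1 m/s).

Beaufort force 7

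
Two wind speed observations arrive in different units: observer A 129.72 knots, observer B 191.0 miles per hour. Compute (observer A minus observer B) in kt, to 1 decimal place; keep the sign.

-36.3 kt

observer B: 191.0 mph = 165.974 kt.
Difference: 129.720 − 165.974 = -36.3 kt.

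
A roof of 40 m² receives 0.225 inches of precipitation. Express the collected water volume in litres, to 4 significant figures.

Depth: 0.225 in × 25.4 = 5.715 mm.
1 mm over 1 m² is 1 L, so volume = 5.715 × 40 = 228.6 L.

228.6 litres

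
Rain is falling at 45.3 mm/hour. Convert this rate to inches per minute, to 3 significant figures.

0.0297 in/minute

45.3 mm/hour × 0.0393701 in/mm × 0.0166667 hour/minute = 0.0297 in/minute.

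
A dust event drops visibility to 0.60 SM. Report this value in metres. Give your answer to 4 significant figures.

1 SM = 1609.34 m, so 0.60 × 1609.34 = 965.6 m.

965.6 m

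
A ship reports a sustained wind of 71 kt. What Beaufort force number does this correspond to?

71 kt lies in the Beaufort 12 band (hurricane force, ≥64 kt).

Beaufort force 12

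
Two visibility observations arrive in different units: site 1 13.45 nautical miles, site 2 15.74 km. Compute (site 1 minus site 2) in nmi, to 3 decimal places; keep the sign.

site 2: 15.74 km = 8.49892 nmi.
Difference: 13.45000 − 8.49892 = 4.951 nmi.

4.951 nmi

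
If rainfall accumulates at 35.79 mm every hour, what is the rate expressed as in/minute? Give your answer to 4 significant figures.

35.79 mm/hour × 0.0393701 in/mm × 0.0166667 hour/minute = 0.02348 in/minute.

0.02348 in/minute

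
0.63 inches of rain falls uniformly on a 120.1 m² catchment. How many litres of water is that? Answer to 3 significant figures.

Depth: 0.63 in × 25.4 = 16.002 mm.
1 mm over 1 m² is 1 L, so volume = 16.002 × 120.1 = 1921.8402 L ≈ 1920 L.

1920 litres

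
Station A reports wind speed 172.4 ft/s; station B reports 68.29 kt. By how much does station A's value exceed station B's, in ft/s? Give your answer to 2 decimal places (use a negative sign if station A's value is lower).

57.14 ft/s

station B: 68.29 kt = 115.2605 ft/s.
Difference: 172.4000 − 115.2605 = 57.14 ft/s.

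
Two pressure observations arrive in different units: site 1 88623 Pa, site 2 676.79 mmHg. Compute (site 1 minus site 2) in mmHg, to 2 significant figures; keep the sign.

site 1: 88623 Pa = 664.73 mmHg.
Difference: 664.73 − 676.79 = -12 mmHg.

-12 mmHg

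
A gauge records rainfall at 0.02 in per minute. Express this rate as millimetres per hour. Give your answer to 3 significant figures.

0.02 in/minute × 25.4 mm/in × 60 minute/hour = 30.5 mm/hour.

30.5 mm/hour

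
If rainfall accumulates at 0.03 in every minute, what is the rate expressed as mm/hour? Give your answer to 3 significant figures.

0.03 in/minute × 25.4 mm/in × 60 minute/hour = 45.7 mm/hour.

45.7 mm/hour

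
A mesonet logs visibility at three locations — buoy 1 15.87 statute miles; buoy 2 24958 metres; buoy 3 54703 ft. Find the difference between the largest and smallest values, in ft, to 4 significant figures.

buoy 1: 15.87 SM = 83793.60 ft.
buoy 2: 24958 m = 81883.20 ft.
Spread: 83793.60 − 54703.00 = 29090 ft.

29090 ft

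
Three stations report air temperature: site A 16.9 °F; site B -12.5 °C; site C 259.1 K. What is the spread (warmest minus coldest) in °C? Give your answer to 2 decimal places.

site A: 16.9 °F = -8.389 °C.
site C: 259.1 K = -14.050 °C.
Spread: (-8.389) − (-14.050) = 5.661 °C.

5.66 °C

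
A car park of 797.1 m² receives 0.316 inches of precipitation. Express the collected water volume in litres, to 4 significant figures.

Depth: 0.316 in × 25.4 = 8.0264 mm.
1 mm over 1 m² is 1 L, so volume = 8.0264 × 797.1 = 6397.8434 L ≈ 6398 L.

6398 litres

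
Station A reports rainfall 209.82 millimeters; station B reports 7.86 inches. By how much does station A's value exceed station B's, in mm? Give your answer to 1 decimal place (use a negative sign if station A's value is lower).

10.2 mm

station B: 7.86 in = 199.644 mm.
Difference: 209.820 − 199.644 = 10.2 mm.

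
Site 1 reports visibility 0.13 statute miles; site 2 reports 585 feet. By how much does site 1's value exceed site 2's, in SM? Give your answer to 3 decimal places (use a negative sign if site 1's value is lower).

site 2: 585 ft = 0.11080 SM.
Difference: 0.13000 − 0.11080 = 0.019 SM.

0.019 SM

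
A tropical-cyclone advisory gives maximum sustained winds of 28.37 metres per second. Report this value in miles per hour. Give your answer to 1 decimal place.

1 m/s = 2.23694 mph, so 28.37 × 2.23694 = 63.5 mph.

63.5 mph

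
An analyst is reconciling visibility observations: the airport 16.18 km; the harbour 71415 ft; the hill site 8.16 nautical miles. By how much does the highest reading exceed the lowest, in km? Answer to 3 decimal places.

the harbour: 71415 ft = 21.76729 km.
the hill site: 8.16 nmi = 15.11232 km.
Spread: 21.76729 − 15.11232 = 6.655 km.

6.655 km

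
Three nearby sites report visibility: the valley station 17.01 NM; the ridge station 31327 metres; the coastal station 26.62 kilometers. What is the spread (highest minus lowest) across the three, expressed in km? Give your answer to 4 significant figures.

the valley station: 17.01 nmi = 31.50252 km.
the ridge station: 31327 m = 31.32700 km.
Spread: 31.50252 − 26.62000 = 4.883 km.

4.883 km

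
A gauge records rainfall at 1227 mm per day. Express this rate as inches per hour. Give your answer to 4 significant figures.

1227 mm/day × 0.0393701 in/mm × 0.0416667 day/hour = 2.013 in/hour.

2.013 in/hour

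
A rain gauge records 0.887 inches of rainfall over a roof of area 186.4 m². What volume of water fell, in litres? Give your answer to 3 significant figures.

4200 litres

Depth: 0.887 in × 25.4 = 22.5298 mm.
1 mm over 1 m² is 1 L, so volume = 22.5298 × 186.4 = 4199.5547 L ≈ 4200 L.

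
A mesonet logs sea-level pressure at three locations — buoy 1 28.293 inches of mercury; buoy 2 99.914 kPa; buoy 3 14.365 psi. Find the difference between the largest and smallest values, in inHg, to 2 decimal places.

buoy 2: 99.914 kPa = 29.5046 inHg.
buoy 3: 14.365 psi = 29.2474 inHg.
Spread: 29.5046 − 28.2930 = 1.21 inHg.

1.21 inHg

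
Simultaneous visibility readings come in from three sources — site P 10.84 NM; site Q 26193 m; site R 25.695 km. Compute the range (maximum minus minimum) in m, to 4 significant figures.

site P: 10.84 nmi = 20075.68 m.
site R: 25.695 km = 25695.00 m.
Spread: 26193.00 − 20075.68 = 6117 m.

6117 m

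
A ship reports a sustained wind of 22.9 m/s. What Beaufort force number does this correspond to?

Beaufort force 9

22.9 m/s lies in the Beaufort 9 band (strong gale, 20.8–24.4 m/s).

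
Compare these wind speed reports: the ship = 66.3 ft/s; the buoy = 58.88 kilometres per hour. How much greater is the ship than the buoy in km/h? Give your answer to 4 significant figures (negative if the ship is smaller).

13.87 km/h

the ship: 66.3 ft/s = 72.7497 km/h.
Difference: 72.7497 − 58.8800 = 13.87 km/h.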